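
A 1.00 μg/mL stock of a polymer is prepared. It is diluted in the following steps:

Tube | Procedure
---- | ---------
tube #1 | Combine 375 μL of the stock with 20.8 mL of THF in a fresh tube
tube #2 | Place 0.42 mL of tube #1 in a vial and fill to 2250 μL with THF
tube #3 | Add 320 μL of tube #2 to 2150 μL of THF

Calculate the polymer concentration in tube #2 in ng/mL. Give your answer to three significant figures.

Step 1: 375 μL + 20.8 mL = 21175 μL total → factor 21175/375 = 56.467
Step 2: 0.42 mL brought to 2250 μL → factor 2.25/0.42 = 5.3571
Dilution factor through tube #2 = 56.467 × 5.3571 = 302.5
[tube #2] = 1.00 μg/mL / 302.5 = 0.003306 μg/mL = 3.31 ng/mL

3.31 ng/mL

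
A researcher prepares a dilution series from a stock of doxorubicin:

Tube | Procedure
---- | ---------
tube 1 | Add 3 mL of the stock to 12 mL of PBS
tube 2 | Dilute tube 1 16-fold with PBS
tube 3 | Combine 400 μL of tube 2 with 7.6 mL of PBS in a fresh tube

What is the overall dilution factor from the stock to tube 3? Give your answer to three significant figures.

Step 1: 3 mL + 12 mL = 15 mL total → factor 15/3 = 5
Step 2: 16-fold → factor 16
Step 3: 400 μL + 7.6 mL = 8000 μL total → factor 8000/400 = 20
Overall dilution factor = 5 × 16 × 20 = 1600

1.60 × 10^3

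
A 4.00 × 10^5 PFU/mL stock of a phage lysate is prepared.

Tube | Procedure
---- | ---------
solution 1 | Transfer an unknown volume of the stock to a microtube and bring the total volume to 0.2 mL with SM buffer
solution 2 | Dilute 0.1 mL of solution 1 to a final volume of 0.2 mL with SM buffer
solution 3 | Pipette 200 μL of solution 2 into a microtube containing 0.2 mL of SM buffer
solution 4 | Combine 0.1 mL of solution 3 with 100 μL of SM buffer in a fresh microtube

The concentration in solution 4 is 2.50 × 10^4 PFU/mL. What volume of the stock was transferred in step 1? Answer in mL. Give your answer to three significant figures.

0.100 mL

Step 1: v brought to 0.2 mL → factor = 0.2 mL/v
Step 2: 0.1 mL brought to 0.2 mL → factor 0.2/0.1 = 2
Step 3: 200 μL + 0.2 mL = 400 μL total → factor 400/200 = 2
Step 4: 0.1 mL + 100 μL = 0.2 mL total → factor 0.2/0.1 = 2
Product of known-step factors = 8
Overall factor = 4.00 × 10^5 PFU/mL / (2.50 × 10^4 PFU/mL) = 16
Step-1 factor = 16 / 8 = 2
v = 0.2 mL / 2 = 0.100 mL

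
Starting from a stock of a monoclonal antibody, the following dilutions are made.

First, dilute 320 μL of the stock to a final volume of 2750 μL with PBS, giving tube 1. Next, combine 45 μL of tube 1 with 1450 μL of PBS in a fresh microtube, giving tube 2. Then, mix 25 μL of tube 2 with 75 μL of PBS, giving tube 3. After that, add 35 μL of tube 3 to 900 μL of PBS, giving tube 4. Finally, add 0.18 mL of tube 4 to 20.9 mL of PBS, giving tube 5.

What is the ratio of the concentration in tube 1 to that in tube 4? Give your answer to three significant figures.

Step 1: 320 μL brought to 2750 μL → factor 2750/320 = 8.5938
Step 2: 45 μL + 1450 μL = 1495 μL total → factor 1495/45 = 33.222
Step 3: 25 μL + 75 μL = 100 μL total → factor 100/25 = 4
Step 4: 35 μL + 900 μL = 935 μL total → factor 935/35 = 26.714
Dilution factor to tube 1 = 8.5938; to tube 4 = 30508
[tube 1]/[tube 4] = (factor to tube 4)/(factor to tube 1) = 30508/8.5938 = 3.55 × 10^3

3.55 × 10^3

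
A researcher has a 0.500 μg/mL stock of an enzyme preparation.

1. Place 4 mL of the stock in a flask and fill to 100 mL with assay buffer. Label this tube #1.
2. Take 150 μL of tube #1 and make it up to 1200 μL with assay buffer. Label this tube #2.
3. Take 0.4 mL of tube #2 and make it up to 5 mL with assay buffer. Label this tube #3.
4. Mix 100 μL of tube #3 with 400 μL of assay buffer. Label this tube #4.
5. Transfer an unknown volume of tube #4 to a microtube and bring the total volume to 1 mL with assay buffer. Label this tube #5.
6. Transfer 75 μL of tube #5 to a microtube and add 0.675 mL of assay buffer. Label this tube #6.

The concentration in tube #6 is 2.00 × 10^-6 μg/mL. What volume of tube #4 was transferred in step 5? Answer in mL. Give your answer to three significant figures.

0.500 mL

Step 1: 4 mL brought to 100 mL → factor 100/4 = 25
Step 2: 150 μL brought to 1200 μL → factor 1200/150 = 8
Step 3: 0.4 mL brought to 5 mL → factor 5/0.4 = 12.5
Step 4: 100 μL + 400 μL = 500 μL total → factor 500/100 = 5
Step 5: v brought to 1 mL → factor = 1 mL/v
Step 6: 75 μL + 0.675 mL = 750 μL total → factor 750/75 = 10
Product of known-step factors = 1.25 × 10^5
Overall factor = 0.500 μg/mL / (2.00 × 10^-6 μg/mL) = 2.5 × 10^5
Step-5 factor = 2.5 × 10^5 / 1.25 × 10^5 = 2
v = 1 mL / 2 = 0.500 mL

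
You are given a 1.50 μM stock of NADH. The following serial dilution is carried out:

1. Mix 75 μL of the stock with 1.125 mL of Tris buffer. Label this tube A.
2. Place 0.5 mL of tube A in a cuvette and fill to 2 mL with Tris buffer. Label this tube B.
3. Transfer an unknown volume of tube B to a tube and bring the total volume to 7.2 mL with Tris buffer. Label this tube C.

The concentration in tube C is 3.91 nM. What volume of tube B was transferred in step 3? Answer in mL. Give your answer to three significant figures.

1.20 mL

Step 1: 75 μL + 1.125 mL = 1200 μL total → factor 1200/75 = 16
Step 2: 0.5 mL brought to 2 mL → factor 2/0.5 = 4
Step 3: v brought to 7.2 mL → factor = 7.2 mL/v
Product of known-step factors = 64
Overall factor = 1.50 μM / (3.91 nM) = 383.63
Step-3 factor = 383.63 / 64 = 5.9942
v = 7.2 mL / 5.9942 = 1.20 mL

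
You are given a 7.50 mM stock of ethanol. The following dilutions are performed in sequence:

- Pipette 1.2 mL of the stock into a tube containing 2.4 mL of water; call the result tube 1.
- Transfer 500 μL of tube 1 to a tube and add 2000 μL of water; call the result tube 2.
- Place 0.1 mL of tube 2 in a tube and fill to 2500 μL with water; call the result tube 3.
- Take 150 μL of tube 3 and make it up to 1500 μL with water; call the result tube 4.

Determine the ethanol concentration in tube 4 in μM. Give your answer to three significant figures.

Step 1: 1.2 mL + 2.4 mL = 3.6 mL total → factor 3.6/1.2 = 3
Step 2: 500 μL + 2000 μL = 2500 μL total → factor 2500/500 = 5
Step 3: 0.1 mL brought to 2500 μL → factor 2.5/0.1 = 25
Step 4: 150 μL brought to 1500 μL → factor 1500/150 = 10
Overall dilution factor = 3 × 5 × 25 × 10 = 3750
Final = 7.50 mM / 3750 = 0.002000 mM = 2.00 μM

2.00 μM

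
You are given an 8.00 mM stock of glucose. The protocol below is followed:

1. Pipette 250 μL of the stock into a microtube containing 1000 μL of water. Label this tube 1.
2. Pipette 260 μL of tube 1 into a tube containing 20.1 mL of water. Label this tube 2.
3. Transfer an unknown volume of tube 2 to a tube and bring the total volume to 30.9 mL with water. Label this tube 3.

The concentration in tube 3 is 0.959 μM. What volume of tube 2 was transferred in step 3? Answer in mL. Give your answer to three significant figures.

1.45 mL

Step 1: 250 μL + 1000 μL = 1250 μL total → factor 1250/250 = 5
Step 2: 260 μL + 20.1 mL = 20360 μL total → factor 20360/260 = 78.308
Step 3: v brought to 30.9 mL → factor = 30.9 mL/v
Product of known-step factors = 391.54
Overall factor = 8.00 mM / (0.959 μM) = 8342
Step-3 factor = 8342 / 391.54 = 21.306
v = 30.9 mL / 21.306 = 1.45 mL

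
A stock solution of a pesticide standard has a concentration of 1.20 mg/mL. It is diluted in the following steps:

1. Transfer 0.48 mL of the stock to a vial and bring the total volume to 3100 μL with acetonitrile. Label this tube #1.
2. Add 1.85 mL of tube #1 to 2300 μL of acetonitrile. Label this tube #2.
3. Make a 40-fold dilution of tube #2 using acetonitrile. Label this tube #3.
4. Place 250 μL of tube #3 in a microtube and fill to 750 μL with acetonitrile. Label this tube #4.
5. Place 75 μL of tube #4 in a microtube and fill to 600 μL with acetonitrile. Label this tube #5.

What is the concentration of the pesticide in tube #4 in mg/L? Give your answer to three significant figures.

0.690 mg/L

Step 1: 0.48 mL brought to 3100 μL → factor 3.1/0.48 = 6.4583
Step 2: 1.85 mL + 2300 μL = 4.15 mL total → factor 4.15/1.85 = 2.2432
Step 3: 40-fold → factor 40
Step 4: 250 μL brought to 750 μL → factor 750/250 = 3
Dilution factor through tube #4 = 6.4583 × 2.2432 × 40 × 3 = 1738.5
[tube #4] = 1.20 mg/mL / 1738.5 = 0.0006902 mg/mL = 0.690 mg/L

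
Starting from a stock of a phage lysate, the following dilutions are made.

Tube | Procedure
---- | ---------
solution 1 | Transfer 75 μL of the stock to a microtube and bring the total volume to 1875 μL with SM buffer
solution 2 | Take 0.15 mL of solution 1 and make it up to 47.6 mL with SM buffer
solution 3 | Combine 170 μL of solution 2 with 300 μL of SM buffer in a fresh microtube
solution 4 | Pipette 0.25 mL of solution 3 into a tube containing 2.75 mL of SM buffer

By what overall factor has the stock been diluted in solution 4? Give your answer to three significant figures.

2.63 × 10^5

Step 1: 75 μL brought to 1875 μL → factor 1875/75 = 25
Step 2: 0.15 mL brought to 47.6 mL → factor 47.6/0.15 = 317.33
Step 3: 170 μL + 300 μL = 470 μL total → factor 470/170 = 2.7647
Step 4: 0.25 mL + 2.75 mL = 3 mL total → factor 3/0.25 = 12
Overall dilution factor = 25 × 317.33 × 2.7647 × 12 = 2.632 × 10^5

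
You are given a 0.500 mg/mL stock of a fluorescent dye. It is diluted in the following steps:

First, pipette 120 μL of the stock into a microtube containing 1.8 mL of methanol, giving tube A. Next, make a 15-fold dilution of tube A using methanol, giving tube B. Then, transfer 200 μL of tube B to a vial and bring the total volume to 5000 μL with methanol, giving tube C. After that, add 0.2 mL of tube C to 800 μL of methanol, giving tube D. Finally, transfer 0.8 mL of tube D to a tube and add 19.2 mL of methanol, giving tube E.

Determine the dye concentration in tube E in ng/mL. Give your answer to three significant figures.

0.667 ng/mL

Step 1: 120 μL + 1.8 mL = 1920 μL total → factor 1920/120 = 16
Step 2: 15-fold → factor 15
Step 3: 200 μL brought to 5000 μL → factor 5000/200 = 25
Step 4: 0.2 mL + 800 μL = 1 mL total → factor 1/0.2 = 5
Step 5: 0.8 mL + 19.2 mL = 20 mL total → factor 20/0.8 = 25
Overall dilution factor = 16 × 15 × 25 × 5 × 25 = 7.5 × 10^5
Final = 0.500 mg/mL / 7.5 × 10^5 = 6.667 × 10^-7 mg/mL = 0.667 ng/mL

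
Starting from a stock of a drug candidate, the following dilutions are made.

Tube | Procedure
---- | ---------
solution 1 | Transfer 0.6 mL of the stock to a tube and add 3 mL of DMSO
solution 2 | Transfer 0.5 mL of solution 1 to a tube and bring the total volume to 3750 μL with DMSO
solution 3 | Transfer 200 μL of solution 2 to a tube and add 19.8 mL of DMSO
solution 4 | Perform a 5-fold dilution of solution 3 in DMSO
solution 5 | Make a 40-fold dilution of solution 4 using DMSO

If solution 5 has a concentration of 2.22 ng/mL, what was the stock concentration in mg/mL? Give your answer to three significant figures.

Step 1: 0.6 mL + 3 mL = 3.6 mL total → factor 3.6/0.6 = 6
Step 2: 0.5 mL brought to 3750 μL → factor 3.75/0.5 = 7.5
Step 3: 200 μL + 19.8 mL = 20000 μL total → factor 20000/200 = 100
Step 4: 5-fold → factor 5
Step 5: 40-fold → factor 40
Overall dilution factor = 6 × 7.5 × 100 × 5 × 40 = 9 × 10^5
Stock = 2.22 ng/mL × 9 × 10^5 = 1.998 × 10^6 ng/mL = 2.00 mg/mL

2.00 mg/mL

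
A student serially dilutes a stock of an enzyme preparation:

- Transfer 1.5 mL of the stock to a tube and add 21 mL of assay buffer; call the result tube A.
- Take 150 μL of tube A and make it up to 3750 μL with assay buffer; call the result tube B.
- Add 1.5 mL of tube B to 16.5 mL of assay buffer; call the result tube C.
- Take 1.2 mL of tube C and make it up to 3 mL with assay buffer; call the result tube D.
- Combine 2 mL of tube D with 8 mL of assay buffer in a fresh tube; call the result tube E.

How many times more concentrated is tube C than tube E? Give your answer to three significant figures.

Step 1: 1.5 mL + 21 mL = 22.5 mL total → factor 22.5/1.5 = 15
Step 2: 150 μL brought to 3750 μL → factor 3750/150 = 25
Step 3: 1.5 mL + 16.5 mL = 18 mL total → factor 18/1.5 = 12
Step 4: 1.2 mL brought to 3 mL → factor 3/1.2 = 2.5
Step 5: 2 mL + 8 mL = 10 mL total → factor 10/2 = 5
Dilution factor to tube C = 4500; to tube E = 56250
[tube C]/[tube E] = (factor to tube E)/(factor to tube C) = 56250/4500 = 12.5

12.5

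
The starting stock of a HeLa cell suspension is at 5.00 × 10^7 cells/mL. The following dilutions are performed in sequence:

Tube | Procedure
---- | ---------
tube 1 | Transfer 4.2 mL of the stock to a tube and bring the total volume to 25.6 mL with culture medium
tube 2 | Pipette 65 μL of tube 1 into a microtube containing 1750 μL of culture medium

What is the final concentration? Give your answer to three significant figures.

Step 1: 4.2 mL brought to 25.6 mL → factor 25.6/4.2 = 6.0952
Step 2: 65 μL + 1750 μL = 1815 μL total → factor 1815/65 = 27.923
Overall dilution factor = 6.0952 × 27.923 = 170.2
Final = 5.00 × 10^7 cells/mL / 170.2 = 2.94 × 10^5 cells/mL

2.94 × 10^5 cells/mL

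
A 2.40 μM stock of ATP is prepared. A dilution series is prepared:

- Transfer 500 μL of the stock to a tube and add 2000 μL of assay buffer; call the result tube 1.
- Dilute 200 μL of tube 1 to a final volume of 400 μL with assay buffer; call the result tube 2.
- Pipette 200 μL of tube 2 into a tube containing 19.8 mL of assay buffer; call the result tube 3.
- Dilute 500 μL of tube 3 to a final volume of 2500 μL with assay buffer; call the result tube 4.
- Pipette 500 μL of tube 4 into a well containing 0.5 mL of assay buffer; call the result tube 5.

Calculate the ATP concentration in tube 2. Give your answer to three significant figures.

Step 1: 500 μL + 2000 μL = 2500 μL total → factor 2500/500 = 5
Step 2: 200 μL brought to 400 μL → factor 400/200 = 2
Dilution factor through tube 2 = 5 × 2 = 10
[tube 2] = 2.40 μM / 10 = 0.240 μM

0.240 μM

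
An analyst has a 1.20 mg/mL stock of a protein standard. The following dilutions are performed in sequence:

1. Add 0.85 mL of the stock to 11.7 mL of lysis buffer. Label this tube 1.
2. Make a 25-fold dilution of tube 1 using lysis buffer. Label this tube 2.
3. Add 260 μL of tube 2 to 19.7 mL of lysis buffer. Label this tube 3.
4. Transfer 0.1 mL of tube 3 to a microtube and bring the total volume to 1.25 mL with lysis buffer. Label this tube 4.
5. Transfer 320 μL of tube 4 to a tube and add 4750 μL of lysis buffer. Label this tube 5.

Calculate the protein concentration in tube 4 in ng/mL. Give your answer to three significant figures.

Step 1: 0.85 mL + 11.7 mL = 12.55 mL total → factor 12.55/0.85 = 14.765
Step 2: 25-fold → factor 25
Step 3: 260 μL + 19.7 mL = 19960 μL total → factor 19960/260 = 76.769
Step 4: 0.1 mL brought to 1.25 mL → factor 1.25/0.1 = 12.5
Dilution factor through tube 4 = 14.765 × 25 × 76.769 × 12.5 = 3.5421 × 10^5
[tube 4] = 1.20 mg/mL / 3.5421 × 10^5 = 3.388 × 10^-6 mg/mL = 3.39 ng/mL

3.39 ng/mL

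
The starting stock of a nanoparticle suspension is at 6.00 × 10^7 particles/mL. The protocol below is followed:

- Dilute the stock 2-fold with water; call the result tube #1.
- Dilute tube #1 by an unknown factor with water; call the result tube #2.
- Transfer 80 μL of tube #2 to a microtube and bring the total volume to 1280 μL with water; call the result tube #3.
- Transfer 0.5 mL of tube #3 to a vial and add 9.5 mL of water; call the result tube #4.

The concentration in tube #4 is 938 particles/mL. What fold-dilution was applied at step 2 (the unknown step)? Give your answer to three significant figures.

99.9-fold

Step 1: 2-fold → factor 2
Step 2: unknown factor x
Step 3: 80 μL brought to 1280 μL → factor 1280/80 = 16
Step 4: 0.5 mL + 9.5 mL = 10 mL total → factor 10/0.5 = 20
Product of known-step factors = 640
Overall factor = 6.00 × 10^7 particles/mL / (938 particles/mL) = 63966
x = 63966 / 640 = 99.9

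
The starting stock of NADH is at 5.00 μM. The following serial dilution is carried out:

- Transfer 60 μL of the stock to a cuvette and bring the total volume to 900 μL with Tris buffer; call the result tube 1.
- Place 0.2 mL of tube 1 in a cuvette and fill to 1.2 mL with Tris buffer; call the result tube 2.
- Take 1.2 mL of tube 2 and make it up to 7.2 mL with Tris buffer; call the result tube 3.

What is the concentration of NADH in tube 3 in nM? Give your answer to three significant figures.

9.26 nM

Step 1: 60 μL brought to 900 μL → factor 900/60 = 15
Step 2: 0.2 mL brought to 1.2 mL → factor 1.2/0.2 = 6
Step 3: 1.2 mL brought to 7.2 mL → factor 7.2/1.2 = 6
Overall dilution factor = 15 × 6 × 6 = 540
Final = 5.00 μM / 540 = 0.009259 μM = 9.26 nM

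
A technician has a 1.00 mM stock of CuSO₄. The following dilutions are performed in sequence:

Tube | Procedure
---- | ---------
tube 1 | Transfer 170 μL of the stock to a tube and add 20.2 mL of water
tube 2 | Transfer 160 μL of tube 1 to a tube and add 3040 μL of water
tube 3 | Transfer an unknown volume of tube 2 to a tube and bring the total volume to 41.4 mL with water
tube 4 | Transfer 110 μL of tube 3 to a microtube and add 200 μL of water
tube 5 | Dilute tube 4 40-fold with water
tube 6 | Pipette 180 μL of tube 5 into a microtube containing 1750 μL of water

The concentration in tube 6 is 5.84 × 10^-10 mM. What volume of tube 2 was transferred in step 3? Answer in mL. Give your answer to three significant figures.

Step 1: 170 μL + 20.2 mL = 20370 μL total → factor 20370/170 = 119.82
Step 2: 160 μL + 3040 μL = 3200 μL total → factor 3200/160 = 20
Step 3: v brought to 41.4 mL → factor = 41.4 mL/v
Step 4: 110 μL + 200 μL = 310 μL total → factor 310/110 = 2.8182
Step 5: 40-fold → factor 40
Step 6: 180 μL + 1750 μL = 1930 μL total → factor 1930/180 = 10.722
Product of known-step factors = 2.8966 × 10^6
Overall factor = 1.00 mM / (5.84 × 10^-10 mM) = 1.7123 × 10^9
Step-3 factor = 1.7123 × 10^9 / 2.8966 × 10^6 = 591.15
v = 41.4 mL / 591.15 = 0.0700 mL

0.0700 mL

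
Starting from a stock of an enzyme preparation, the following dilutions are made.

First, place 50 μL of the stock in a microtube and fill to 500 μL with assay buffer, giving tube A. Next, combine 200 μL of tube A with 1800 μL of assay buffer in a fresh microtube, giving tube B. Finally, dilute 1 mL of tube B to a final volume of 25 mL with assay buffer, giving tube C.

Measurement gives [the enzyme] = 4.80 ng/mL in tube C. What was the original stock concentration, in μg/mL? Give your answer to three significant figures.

12.0 μg/mL

Step 1: 50 μL brought to 500 μL → factor 500/50 = 10
Step 2: 200 μL + 1800 μL = 2000 μL total → factor 2000/200 = 10
Step 3: 1 mL brought to 25 mL → factor 25/1 = 25
Overall dilution factor = 10 × 10 × 25 = 2500
Stock = 4.80 ng/mL × 2500 = 1.200 × 10^4 ng/mL = 12.0 μg/mL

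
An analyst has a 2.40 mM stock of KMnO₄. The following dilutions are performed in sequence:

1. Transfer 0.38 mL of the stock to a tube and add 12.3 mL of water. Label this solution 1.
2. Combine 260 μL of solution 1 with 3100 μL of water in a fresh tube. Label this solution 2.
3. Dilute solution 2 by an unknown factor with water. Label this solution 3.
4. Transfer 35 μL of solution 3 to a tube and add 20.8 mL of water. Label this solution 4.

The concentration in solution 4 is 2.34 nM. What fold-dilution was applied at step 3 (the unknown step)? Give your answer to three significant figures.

Step 1: 0.38 mL + 12.3 mL = 12.68 mL total → factor 12.68/0.38 = 33.368
Step 2: 260 μL + 3100 μL = 3360 μL total → factor 3360/260 = 12.923
Step 3: unknown factor x
Step 4: 35 μL + 20.8 mL = 20835 μL total → factor 20835/35 = 595.29
Product of known-step factors = 2.567 × 10^5
Overall factor = 2.40 mM / (2.34 nM) = 1.0256 × 10^6
x = 1.0256 × 10^6 / 2.567 × 10^5 = 4.00

4.00-fold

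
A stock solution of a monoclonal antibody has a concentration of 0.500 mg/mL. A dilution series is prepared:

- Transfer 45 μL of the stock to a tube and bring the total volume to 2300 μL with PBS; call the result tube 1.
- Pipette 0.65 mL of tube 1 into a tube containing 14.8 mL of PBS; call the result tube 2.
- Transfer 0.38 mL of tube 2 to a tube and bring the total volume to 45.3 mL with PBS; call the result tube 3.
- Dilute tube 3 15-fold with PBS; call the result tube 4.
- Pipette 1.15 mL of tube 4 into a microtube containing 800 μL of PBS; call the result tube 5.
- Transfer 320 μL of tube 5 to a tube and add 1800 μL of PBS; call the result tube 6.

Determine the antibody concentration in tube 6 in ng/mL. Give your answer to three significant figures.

Step 1: 45 μL brought to 2300 μL → factor 2300/45 = 51.111
Step 2: 0.65 mL + 14.8 mL = 15.45 mL total → factor 15.45/0.65 = 23.769
Step 3: 0.38 mL brought to 45.3 mL → factor 45.3/0.38 = 119.21
Step 4: 15-fold → factor 15
Step 5: 1.15 mL + 800 μL = 1.95 mL total → factor 1.95/1.15 = 1.6957
Step 6: 320 μL + 1800 μL = 2120 μL total → factor 2120/320 = 6.625
Overall dilution factor = 51.111 × 23.769 × 119.21 × 15 × 1.6957 × 6.625 = 2.4404 × 10^7
Final = 0.500 mg/mL / 2.4404 × 10^7 = 2.049 × 10^-8 mg/mL = 0.0205 ng/mL

0.0205 ng/mL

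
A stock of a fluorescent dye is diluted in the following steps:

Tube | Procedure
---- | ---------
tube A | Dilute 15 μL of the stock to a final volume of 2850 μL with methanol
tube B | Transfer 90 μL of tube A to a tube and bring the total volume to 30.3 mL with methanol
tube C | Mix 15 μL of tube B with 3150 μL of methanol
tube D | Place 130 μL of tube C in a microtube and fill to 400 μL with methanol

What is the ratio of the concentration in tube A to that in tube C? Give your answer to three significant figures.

Step 1: 15 μL brought to 2850 μL → factor 2850/15 = 190
Step 2: 90 μL brought to 30.3 mL → factor 30300/90 = 336.67
Step 3: 15 μL + 3150 μL = 3165 μL total → factor 3165/15 = 211
Dilution factor to tube A = 190; to tube C = 1.3497 × 10^7
[tube A]/[tube C] = (factor to tube C)/(factor to tube A) = 1.3497 × 10^7/190 = 7.10 × 10^4

7.10 × 10^4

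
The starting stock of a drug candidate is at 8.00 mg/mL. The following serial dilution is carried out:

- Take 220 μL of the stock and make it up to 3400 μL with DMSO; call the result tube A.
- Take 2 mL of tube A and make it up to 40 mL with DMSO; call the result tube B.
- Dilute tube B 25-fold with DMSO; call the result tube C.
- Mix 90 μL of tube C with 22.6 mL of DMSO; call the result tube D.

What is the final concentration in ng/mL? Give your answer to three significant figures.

4.11 ng/mL

Step 1: 220 μL brought to 3400 μL → factor 3400/220 = 15.455
Step 2: 2 mL brought to 40 mL → factor 40/2 = 20
Step 3: 25-fold → factor 25
Step 4: 90 μL + 22.6 mL = 22690 μL total → factor 22690/90 = 252.11
Overall dilution factor = 15.455 × 20 × 25 × 252.11 = 1.9481 × 10^6
Final = 8.00 mg/mL / 1.9481 × 10^6 = 4.106 × 10^-6 mg/mL = 4.11 ng/mL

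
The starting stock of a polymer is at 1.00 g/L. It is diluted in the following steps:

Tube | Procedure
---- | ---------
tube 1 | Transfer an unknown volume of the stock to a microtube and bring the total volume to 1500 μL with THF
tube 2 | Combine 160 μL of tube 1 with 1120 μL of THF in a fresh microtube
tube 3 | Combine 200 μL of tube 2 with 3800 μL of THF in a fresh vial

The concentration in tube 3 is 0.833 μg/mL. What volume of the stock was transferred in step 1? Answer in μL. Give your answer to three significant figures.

Step 1: v brought to 1500 μL → factor = 1500 μL/v
Step 2: 160 μL + 1120 μL = 1280 μL total → factor 1280/160 = 8
Step 3: 200 μL + 3800 μL = 4000 μL total → factor 4000/200 = 20
Product of known-step factors = 160
Overall factor = 1.00 g/L / (0.833 μg/mL) = 1200.5
Step-1 factor = 1200.5 / 160 = 7.503
v = 1500 μL / 7.503 = 200 μL

200 μL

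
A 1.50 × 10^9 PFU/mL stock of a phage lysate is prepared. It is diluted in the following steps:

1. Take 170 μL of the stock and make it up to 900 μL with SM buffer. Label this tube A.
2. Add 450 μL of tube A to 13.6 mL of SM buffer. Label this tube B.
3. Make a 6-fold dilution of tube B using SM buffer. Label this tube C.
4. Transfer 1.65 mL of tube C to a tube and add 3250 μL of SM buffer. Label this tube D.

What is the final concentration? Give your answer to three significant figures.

Step 1: 170 μL brought to 900 μL → factor 900/170 = 5.2941
Step 2: 450 μL + 13.6 mL = 14050 μL total → factor 14050/450 = 31.222
Step 3: 6-fold → factor 6
Step 4: 1.65 mL + 3250 μL = 4.9 mL total → factor 4.9/1.65 = 2.9697
Overall dilution factor = 5.2941 × 31.222 × 6 × 2.9697 = 2945.2
Final = 1.50 × 10^9 PFU/mL / 2945.2 = 5.09 × 10^5 PFU/mL

5.09 × 10^5 PFU/mL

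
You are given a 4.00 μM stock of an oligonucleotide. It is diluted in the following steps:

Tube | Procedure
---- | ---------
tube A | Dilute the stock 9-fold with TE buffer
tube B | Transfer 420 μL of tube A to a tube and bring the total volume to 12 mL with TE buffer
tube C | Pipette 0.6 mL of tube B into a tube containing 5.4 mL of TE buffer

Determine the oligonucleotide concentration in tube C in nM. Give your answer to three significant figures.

1.56 nM

Step 1: 9-fold → factor 9
Step 2: 420 μL brought to 12 mL → factor 12000/420 = 28.571
Step 3: 0.6 mL + 5.4 mL = 6 mL total → factor 6/0.6 = 10
Overall dilution factor = 9 × 28.571 × 10 = 2571.4
Final = 4.00 μM / 2571.4 = 0.001556 μM = 1.56 nM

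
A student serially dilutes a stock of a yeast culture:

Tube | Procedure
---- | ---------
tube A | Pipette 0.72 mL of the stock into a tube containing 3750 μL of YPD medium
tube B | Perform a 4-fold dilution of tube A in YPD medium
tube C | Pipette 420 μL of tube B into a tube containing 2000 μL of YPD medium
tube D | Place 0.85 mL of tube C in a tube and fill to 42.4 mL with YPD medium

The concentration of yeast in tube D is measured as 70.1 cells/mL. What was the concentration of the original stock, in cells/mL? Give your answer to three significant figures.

5.00 × 10^5 cells/mL

Step 1: 0.72 mL + 3750 μL = 4.47 mL total → factor 4.47/0.72 = 6.2083
Step 2: 4-fold → factor 4
Step 3: 420 μL + 2000 μL = 2420 μL total → factor 2420/420 = 5.7619
Step 4: 0.85 mL brought to 42.4 mL → factor 42.4/0.85 = 49.882
Overall dilution factor = 6.2083 × 4 × 5.7619 × 49.882 = 7137.5
Stock = 70.1 cells/mL × 7137.5 = 5.00 × 10^5 cells/mL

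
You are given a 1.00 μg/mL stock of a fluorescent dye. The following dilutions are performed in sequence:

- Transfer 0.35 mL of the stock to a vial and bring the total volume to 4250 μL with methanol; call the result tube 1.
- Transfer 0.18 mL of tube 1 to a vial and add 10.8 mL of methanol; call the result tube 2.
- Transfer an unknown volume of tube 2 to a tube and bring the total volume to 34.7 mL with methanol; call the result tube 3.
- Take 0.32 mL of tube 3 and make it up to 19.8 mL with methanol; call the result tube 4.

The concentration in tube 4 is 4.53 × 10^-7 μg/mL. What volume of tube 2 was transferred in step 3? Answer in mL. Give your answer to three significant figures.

0.720 mL

Step 1: 0.35 mL brought to 4250 μL → factor 4.25/0.35 = 12.143
Step 2: 0.18 mL + 10.8 mL = 10.98 mL total → factor 10.98/0.18 = 61
Step 3: v brought to 34.7 mL → factor = 34.7 mL/v
Step 4: 0.32 mL brought to 19.8 mL → factor 19.8/0.32 = 61.875
Product of known-step factors = 45832
Overall factor = 1.00 μg/mL / (4.53 × 10^-7 μg/mL) = 2.2075 × 10^6
Step-3 factor = 2.2075 × 10^6 / 45832 = 48.165
v = 34.7 mL / 48.165 = 0.720 mL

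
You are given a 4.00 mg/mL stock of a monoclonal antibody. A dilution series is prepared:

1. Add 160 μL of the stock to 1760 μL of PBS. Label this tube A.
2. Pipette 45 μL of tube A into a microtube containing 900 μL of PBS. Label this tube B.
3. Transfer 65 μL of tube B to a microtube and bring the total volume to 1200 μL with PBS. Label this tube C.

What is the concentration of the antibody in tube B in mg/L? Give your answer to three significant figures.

15.9 mg/L

Step 1: 160 μL + 1760 μL = 1920 μL total → factor 1920/160 = 12
Step 2: 45 μL + 900 μL = 945 μL total → factor 945/45 = 21
Dilution factor through tube B = 12 × 21 = 252
[tube B] = 4.00 mg/mL / 252 = 0.01587 mg/mL = 15.9 mg/L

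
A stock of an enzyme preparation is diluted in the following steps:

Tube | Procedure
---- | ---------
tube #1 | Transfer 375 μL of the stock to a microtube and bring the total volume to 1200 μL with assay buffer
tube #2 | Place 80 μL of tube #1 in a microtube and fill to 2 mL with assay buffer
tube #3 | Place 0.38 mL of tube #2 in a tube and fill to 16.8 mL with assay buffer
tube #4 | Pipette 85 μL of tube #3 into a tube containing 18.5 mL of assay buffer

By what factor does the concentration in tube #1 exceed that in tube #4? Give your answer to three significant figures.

2.42 × 10^5

Step 1: 375 μL brought to 1200 μL → factor 1200/375 = 3.2
Step 2: 80 μL brought to 2 mL → factor 2000/80 = 25
Step 3: 0.38 mL brought to 16.8 mL → factor 16.8/0.38 = 44.211
Step 4: 85 μL + 18.5 mL = 18585 μL total → factor 18585/85 = 218.65
Dilution factor to tube #1 = 3.2; to tube #4 = 7.7332 × 10^5
[tube #1]/[tube #4] = (factor to tube #4)/(factor to tube #1) = 7.7332 × 10^5/3.2 = 2.42 × 10^5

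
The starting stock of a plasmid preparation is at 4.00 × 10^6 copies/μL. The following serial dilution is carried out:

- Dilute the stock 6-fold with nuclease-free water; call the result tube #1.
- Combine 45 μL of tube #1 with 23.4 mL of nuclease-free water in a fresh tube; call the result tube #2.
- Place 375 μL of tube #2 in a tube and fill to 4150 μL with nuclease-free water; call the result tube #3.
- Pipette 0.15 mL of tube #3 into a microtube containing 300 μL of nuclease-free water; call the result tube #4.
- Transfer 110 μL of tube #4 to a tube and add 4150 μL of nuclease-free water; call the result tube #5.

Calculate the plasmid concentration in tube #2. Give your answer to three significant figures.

1.28 × 10^3 copies/μL

Step 1: 6-fold → factor 6
Step 2: 45 μL + 23.4 mL = 23445 μL total → factor 23445/45 = 521
Dilution factor through tube #2 = 6 × 521 = 3126
[tube #2] = 4.00 × 10^6 copies/μL / 3126 = 1.28 × 10^3 copies/μL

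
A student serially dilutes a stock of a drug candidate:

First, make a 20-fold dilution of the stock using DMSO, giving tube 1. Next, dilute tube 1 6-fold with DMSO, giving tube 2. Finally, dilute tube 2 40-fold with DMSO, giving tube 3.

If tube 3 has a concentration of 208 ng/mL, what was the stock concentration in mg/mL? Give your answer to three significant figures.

0.998 mg/mL

Step 1: 20-fold → factor 20
Step 2: 6-fold → factor 6
Step 3: 40-fold → factor 40
Overall dilution factor = 20 × 6 × 40 = 4800
Stock = 208 ng/mL × 4800 = 9.984 × 10^5 ng/mL = 0.998 mg/mL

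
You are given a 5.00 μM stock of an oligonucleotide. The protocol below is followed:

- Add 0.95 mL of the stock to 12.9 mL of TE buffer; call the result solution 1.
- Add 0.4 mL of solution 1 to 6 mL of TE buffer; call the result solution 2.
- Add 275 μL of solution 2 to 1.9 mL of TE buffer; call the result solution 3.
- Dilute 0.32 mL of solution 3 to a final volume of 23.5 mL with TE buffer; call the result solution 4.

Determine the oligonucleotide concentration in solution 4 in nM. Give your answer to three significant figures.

Step 1: 0.95 mL + 12.9 mL = 13.85 mL total → factor 13.85/0.95 = 14.579
Step 2: 0.4 mL + 6 mL = 6.4 mL total → factor 6.4/0.4 = 16
Step 3: 275 μL + 1.9 mL = 2175 μL total → factor 2175/275 = 7.9091
Step 4: 0.32 mL brought to 23.5 mL → factor 23.5/0.32 = 73.438
Overall dilution factor = 14.579 × 16 × 7.9091 × 73.438 = 1.3548 × 10^5
Final = 5.00 μM / 1.3548 × 10^5 = 3.690 × 10^-5 μM = 0.0369 nM

0.0369 nM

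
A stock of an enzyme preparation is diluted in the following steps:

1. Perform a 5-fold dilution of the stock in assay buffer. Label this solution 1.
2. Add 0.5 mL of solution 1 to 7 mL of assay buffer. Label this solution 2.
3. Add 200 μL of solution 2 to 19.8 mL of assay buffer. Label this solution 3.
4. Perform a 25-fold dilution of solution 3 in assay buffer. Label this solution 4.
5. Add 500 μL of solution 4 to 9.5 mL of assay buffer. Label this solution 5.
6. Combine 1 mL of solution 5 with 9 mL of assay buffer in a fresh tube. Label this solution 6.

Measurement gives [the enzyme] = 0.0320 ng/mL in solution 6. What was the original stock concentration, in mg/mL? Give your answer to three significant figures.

Step 1: 5-fold → factor 5
Step 2: 0.5 mL + 7 mL = 7.5 mL total → factor 7.5/0.5 = 15
Step 3: 200 μL + 19.8 mL = 20000 μL total → factor 20000/200 = 100
Step 4: 25-fold → factor 25
Step 5: 500 μL + 9.5 mL = 10000 μL total → factor 10000/500 = 20
Step 6: 1 mL + 9 mL = 10 mL total → factor 10/1 = 10
Overall dilution factor = 5 × 15 × 100 × 25 × 20 × 10 = 3.75 × 10^7
Stock = 0.0320 ng/mL × 3.75 × 10^7 = 1.200 × 10^6 ng/mL = 1.20 mg/mL

1.20 mg/mL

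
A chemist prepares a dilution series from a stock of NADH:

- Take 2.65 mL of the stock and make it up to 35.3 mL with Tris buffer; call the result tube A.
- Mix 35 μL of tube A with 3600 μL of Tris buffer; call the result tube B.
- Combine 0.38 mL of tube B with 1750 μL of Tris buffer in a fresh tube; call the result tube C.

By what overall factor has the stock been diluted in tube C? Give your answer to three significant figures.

Step 1: 2.65 mL brought to 35.3 mL → factor 35.3/2.65 = 13.321
Step 2: 35 μL + 3600 μL = 3635 μL total → factor 3635/35 = 103.86
Step 3: 0.38 mL + 1750 μL = 2.13 mL total → factor 2.13/0.38 = 5.6053
Overall dilution factor = 13.321 × 103.86 × 5.6053 = 7754.6

7.75 × 10^3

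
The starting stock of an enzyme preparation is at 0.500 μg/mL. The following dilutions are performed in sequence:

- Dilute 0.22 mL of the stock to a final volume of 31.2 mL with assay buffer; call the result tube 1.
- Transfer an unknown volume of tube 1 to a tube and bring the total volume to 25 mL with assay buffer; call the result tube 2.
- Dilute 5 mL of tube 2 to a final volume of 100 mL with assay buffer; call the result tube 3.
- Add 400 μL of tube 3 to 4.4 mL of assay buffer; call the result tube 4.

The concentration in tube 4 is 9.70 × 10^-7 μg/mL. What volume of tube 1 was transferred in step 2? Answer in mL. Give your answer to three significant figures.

1.65 mL

Step 1: 0.22 mL brought to 31.2 mL → factor 31.2/0.22 = 141.82
Step 2: v brought to 25 mL → factor = 25 mL/v
Step 3: 5 mL brought to 100 mL → factor 100/5 = 20
Step 4: 400 μL + 4.4 mL = 4800 μL total → factor 4800/400 = 12
Product of known-step factors = 34036
Overall factor = 0.500 μg/mL / (9.70 × 10^-7 μg/mL) = 5.1546 × 10^5
Step-2 factor = 5.1546 × 10^5 / 34036 = 15.145
v = 25 mL / 15.145 = 1.65 mL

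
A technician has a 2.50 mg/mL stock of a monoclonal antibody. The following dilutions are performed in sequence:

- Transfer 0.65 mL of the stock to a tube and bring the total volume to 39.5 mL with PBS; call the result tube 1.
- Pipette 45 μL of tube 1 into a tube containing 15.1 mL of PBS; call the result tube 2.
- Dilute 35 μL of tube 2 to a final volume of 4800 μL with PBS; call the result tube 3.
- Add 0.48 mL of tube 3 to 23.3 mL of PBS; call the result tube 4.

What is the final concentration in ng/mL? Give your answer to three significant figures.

Step 1: 0.65 mL brought to 39.5 mL → factor 39.5/0.65 = 60.769
Step 2: 45 μL + 15.1 mL = 15145 μL total → factor 15145/45 = 336.56
Step 3: 35 μL brought to 4800 μL → factor 4800/35 = 137.14
Step 4: 0.48 mL + 23.3 mL = 23.78 mL total → factor 23.78/0.48 = 49.542
Overall dilution factor = 60.769 × 336.56 × 137.14 × 49.542 = 1.3896 × 10^8
Final = 2.50 mg/mL / 1.3896 × 10^8 = 1.799 × 10^-8 mg/mL = 0.0180 ng/mL

0.0180 ng/mL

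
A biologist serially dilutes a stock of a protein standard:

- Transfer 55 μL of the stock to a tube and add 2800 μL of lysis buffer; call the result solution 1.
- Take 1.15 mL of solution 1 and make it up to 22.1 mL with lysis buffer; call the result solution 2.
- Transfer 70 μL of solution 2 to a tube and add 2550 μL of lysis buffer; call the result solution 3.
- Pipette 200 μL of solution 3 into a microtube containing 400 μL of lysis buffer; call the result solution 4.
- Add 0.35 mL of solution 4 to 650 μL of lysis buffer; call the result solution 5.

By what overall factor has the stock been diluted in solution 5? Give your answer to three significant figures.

3.20 × 10^5

Step 1: 55 μL + 2800 μL = 2855 μL total → factor 2855/55 = 51.909
Step 2: 1.15 mL brought to 22.1 mL → factor 22.1/1.15 = 19.217
Step 3: 70 μL + 2550 μL = 2620 μL total → factor 2620/70 = 37.429
Step 4: 200 μL + 400 μL = 600 μL total → factor 600/200 = 3
Step 5: 0.35 mL + 650 μL = 1 mL total → factor 1/0.35 = 2.8571
Overall dilution factor = 51.909 × 19.217 × 37.429 × 3 × 2.8571 = 3.2003 × 10^5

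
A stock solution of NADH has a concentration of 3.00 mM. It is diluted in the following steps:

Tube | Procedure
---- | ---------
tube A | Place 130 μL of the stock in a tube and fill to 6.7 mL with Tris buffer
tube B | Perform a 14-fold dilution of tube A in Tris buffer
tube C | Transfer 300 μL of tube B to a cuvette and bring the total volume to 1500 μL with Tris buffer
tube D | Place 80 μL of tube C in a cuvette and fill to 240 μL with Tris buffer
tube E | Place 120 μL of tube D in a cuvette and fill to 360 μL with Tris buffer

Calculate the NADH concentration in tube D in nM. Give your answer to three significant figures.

Step 1: 130 μL brought to 6.7 mL → factor 6700/130 = 51.538
Step 2: 14-fold → factor 14
Step 3: 300 μL brought to 1500 μL → factor 1500/300 = 5
Step 4: 80 μL brought to 240 μL → factor 240/80 = 3
Dilution factor through tube D = 51.538 × 14 × 5 × 3 = 10823
[tube D] = 3.00 mM / 10823 = 0.0002772 mM = 277 nM

277 nM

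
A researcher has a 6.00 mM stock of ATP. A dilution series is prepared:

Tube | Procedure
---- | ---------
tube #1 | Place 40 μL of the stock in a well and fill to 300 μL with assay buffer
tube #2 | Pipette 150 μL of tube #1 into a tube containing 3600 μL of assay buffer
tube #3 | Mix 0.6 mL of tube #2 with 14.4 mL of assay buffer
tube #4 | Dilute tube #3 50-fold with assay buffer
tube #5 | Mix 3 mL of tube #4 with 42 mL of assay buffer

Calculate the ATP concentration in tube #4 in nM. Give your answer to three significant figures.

Step 1: 40 μL brought to 300 μL → factor 300/40 = 7.5
Step 2: 150 μL + 3600 μL = 3750 μL total → factor 3750/150 = 25
Step 3: 0.6 mL + 14.4 mL = 15 mL total → factor 15/0.6 = 25
Step 4: 50-fold → factor 50
Dilution factor through tube #4 = 7.5 × 25 × 25 × 50 = 2.3438 × 10^5
[tube #4] = 6.00 mM / 2.3438 × 10^5 = 2.560 × 10^-5 mM = 25.6 nM

25.6 nM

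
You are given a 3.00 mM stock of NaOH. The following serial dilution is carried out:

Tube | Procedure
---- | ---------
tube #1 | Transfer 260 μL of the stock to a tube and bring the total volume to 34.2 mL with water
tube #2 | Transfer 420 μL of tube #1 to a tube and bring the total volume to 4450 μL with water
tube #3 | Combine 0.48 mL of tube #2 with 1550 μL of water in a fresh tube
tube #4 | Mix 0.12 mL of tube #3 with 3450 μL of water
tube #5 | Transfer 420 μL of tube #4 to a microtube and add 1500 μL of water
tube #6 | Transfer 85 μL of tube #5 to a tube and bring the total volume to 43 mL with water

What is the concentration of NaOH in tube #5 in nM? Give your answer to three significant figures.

Step 1: 260 μL brought to 34.2 mL → factor 34200/260 = 131.54
Step 2: 420 μL brought to 4450 μL → factor 4450/420 = 10.595
Step 3: 0.48 mL + 1550 μL = 2.03 mL total → factor 2.03/0.48 = 4.2292
Step 4: 0.12 mL + 3450 μL = 3.57 mL total → factor 3.57/0.12 = 29.75
Step 5: 420 μL + 1500 μL = 1920 μL total → factor 1920/420 = 4.5714
Dilution factor through tube #5 = 131.54 × 10.595 × 4.2292 × 29.75 × 4.5714 = 8.016 × 10^5
[tube #5] = 3.00 mM / 8.016 × 10^5 = 3.743 × 10^-6 mM = 3.74 nM

3.74 nM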